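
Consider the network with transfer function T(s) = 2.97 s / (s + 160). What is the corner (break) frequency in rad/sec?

160 rad/sec

The single real pole at s = −160 gives a corner at ω = 160 rad/sec.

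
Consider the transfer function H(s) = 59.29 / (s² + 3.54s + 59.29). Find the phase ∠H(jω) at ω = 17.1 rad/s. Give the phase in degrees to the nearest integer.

-165°

∠[(j17.1)² + 3.54(j17.1) + 59.29] = ∠[-233.12 + j60.534] = 165.44°
∠H(j17.1) = −165.44° = -165.44°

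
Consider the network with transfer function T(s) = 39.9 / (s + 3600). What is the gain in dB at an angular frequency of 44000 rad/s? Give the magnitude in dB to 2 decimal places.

-60.88 dB

|j44000 + 3600| = √(44000² + 3600²) = 4.415e+04
|T(j44000)| = 39.9 / 4.415e+04 = 0.0009038
20 log₁₀(0.0009038) = -60.879 dB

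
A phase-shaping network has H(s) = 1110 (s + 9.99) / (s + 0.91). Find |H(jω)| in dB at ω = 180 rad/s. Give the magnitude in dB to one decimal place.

|j180 + 9.99| = √(180² + 9.99²) = 180.3
|j180 + 0.91| = √(180² + 0.91²) = 180
|H(j180)| = 1110 × 180.3 / 180 = 1111.7
20 log₁₀(1111.7) = 60.92 dB

60.9 dB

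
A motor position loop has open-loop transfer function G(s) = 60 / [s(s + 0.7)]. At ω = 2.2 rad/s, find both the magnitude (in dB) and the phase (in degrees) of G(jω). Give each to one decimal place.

|j2.2 + 0.7| = √(2.2² + 0.7²) = 2.309
|j2.2| = 2.2
|G(j2.2)| = 60 / (2.309 × 2.2) = 11.813
20 log₁₀(11.813) = 21.45 dB
∠(j2.2 + 0.7) = arctan(2.2/0.7) = 72.35°
∠(j2.2) = 90.00°
∠G(j2.2) = − (72.35° + 90.00°) = -162.35°

|G| = 21.4 dB, ∠G = -162.3°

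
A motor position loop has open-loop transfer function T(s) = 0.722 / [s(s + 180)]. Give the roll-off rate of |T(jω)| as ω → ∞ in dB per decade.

-40 dB/decade

With 0 zeros and 2 poles, the high-frequency asymptotic slope is 20 × (0 − 2) = -40 dB/decade.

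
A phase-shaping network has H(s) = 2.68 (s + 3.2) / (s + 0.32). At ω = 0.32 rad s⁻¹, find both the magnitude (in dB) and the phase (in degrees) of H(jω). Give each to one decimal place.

|j0.32 + 3.2| = √(0.32² + 3.2²) = 3.216
|j0.32 + 0.32| = √(0.32² + 0.32²) = 0.4525
|H(j0.32)| = 2.68 × 3.216 / 0.4525 = 19.045
20 log₁₀(19.045) = 25.60 dB
∠(j0.32 + 3.2) = arctan(0.32/3.2) = 5.71°
∠(j0.32 + 0.32) = arctan(0.32/0.32) = 45.00°
∠H(j0.32) = 5.71° − 45.00° = -39.29°

|H| = 25.6 dB, ∠H = -39.3°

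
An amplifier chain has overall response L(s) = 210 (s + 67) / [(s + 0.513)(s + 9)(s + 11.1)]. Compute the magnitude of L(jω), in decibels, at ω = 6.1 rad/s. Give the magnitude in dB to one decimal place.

|j6.1 + 67| = √(6.1² + 67²) = 67.28
|j6.1 + 0.513| = √(6.1² + 0.513²) = 6.122
|j6.1 + 9| = √(6.1² + 9²) = 10.87
|j6.1 + 11.1| = √(6.1² + 11.1²) = 12.67
|L(j6.1)| = 210 × 67.28 / (6.122 × 10.87 × 12.67) = 16.76
20 log₁₀(16.76) = 24.49 dB

24.5 dB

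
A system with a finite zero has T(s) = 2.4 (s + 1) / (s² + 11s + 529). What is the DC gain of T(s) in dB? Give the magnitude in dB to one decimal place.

-46.9 dB

T(0) = 2.4 × 1 / 529 = 0.0045369
20 log₁₀(0.0045369) = -46.86 dB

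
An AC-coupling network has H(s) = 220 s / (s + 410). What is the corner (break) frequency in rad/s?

The single real pole at s = −410 gives a corner at ω = 410 rad/s.

410 rad/s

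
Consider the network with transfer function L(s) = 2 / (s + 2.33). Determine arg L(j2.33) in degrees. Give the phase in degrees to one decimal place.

-45.0°

∠(j2.33 + 2.33) = arctan(2.33/2.33) = 45.00°
∠L(j2.33) = −45.00° = -45.00°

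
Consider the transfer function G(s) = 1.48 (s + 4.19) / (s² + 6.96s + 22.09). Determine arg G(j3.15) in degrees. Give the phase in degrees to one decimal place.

-24.0°

∠(j3.15 + 4.19) = arctan(3.15/4.19) = 36.94°
∠[(j3.15)² + 6.96(j3.15) + 22.09] = ∠[12.168 + j21.924] = 60.97°
∠G(j3.15) = 36.94° − 60.97° = -24.03°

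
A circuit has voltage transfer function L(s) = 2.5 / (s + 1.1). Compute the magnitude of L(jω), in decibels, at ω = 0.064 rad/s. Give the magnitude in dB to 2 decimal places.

7.12 dB

|j0.064 + 1.1| = √(0.064² + 1.1²) = 1.102
|L(j0.064)| = 2.5 / 1.102 = 2.2689
20 log₁₀(2.2689) = 7.116 dB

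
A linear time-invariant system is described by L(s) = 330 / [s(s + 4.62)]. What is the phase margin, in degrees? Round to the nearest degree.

14°

Gain crossover: |L(jω)| = 1 at ω ≈ 17.9 rad/sec.
∠L(j17.9) = −90° − arctan(17.9/4.62) ≈ -165.51°
PM = 180° + (-165.51°) = 14.49°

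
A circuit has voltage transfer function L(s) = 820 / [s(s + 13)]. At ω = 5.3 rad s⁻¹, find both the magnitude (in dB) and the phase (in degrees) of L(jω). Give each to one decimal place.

|j5.3 + 13| = √(5.3² + 13²) = 14.04
|j5.3| = 5.3
|L(j5.3)| = 820 / (14.04 × 5.3) = 11.021
20 log₁₀(11.021) = 20.84 dB
∠(j5.3 + 13) = arctan(5.3/13) = 22.18°
∠(j5.3) = 90.00°
∠L(j5.3) = − (22.18° + 90.00°) = -112.18°

|L| = 20.8 dB, ∠L = -112.2°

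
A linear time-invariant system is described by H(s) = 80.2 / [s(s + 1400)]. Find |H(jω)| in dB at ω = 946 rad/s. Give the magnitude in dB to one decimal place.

-86.0 dB

|j946 + 1400| = √(946² + 1400²) = 1690
|j946| = 946
|H(j946)| = 80.2 / (1690 × 946) = 5.0175e-05
20 log₁₀(5.0175e-05) = -85.99 dB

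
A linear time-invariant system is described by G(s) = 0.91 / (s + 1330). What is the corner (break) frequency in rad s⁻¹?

1330 rad s⁻¹

The single real pole at s = −1330 gives a corner at ω = 1330 rad s⁻¹.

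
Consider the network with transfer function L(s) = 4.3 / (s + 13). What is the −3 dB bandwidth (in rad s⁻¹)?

For a single-pole low-pass, the −3 dB point is at the pole: ω = 13 rad s⁻¹.

13 rad s⁻¹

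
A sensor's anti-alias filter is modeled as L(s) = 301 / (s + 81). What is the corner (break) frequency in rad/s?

The single real pole at s = −81 gives a corner at ω = 81 rad/s.

81 rad/s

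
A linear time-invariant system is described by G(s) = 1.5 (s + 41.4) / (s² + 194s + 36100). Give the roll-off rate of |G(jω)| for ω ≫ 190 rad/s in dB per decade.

-20 dB/decade

With 1 zero and 2 poles, the high-frequency asymptotic slope is 20 × (1 − 2) = -20 dB/decade.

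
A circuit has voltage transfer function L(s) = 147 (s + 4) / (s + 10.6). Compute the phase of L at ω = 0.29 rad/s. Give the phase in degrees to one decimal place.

∠(j0.29 + 4) = arctan(0.29/4) = 4.15°
∠(j0.29 + 10.6) = arctan(0.29/10.6) = 1.57°
∠L(j0.29) = 4.15° − 1.57° = 2.58°

2.6 deg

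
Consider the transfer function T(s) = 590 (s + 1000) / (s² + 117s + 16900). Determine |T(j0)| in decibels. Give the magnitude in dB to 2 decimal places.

30.86 dB

T(0) = 590 × 1000 / 16900 = 34.911
20 log₁₀(34.911) = 30.859 dB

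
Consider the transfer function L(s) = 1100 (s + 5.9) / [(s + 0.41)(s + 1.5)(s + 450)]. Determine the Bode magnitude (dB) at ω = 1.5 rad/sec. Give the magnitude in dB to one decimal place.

|j1.5 + 5.9| = √(1.5² + 5.9²) = 6.088
|j1.5 + 0.41| = √(1.5² + 0.41²) = 1.555
|j1.5 + 1.5| = √(1.5² + 1.5²) = 2.121
|j1.5 + 450| = √(1.5² + 450²) = 450
|L(j1.5)| = 1100 × 6.088 / (1.555 × 2.121 × 450) = 4.5111
20 log₁₀(4.5111) = 13.09 dB

13.1 dB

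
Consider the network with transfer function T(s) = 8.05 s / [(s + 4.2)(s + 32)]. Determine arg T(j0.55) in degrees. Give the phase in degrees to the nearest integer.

82 deg

∠(j0.55) = 90.00°
∠(j0.55 + 4.2) = arctan(0.55/4.2) = 7.46°
∠(j0.55 + 32) = arctan(0.55/32) = 0.98°
∠T(j0.55) = 90.00° − (7.46° + 0.98°) = 81.55°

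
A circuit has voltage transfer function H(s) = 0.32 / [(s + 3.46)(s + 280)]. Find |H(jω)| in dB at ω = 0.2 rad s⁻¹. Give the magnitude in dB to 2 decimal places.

|j0.2 + 3.46| = √(0.2² + 3.46²) = 3.466
|j0.2 + 280| = √(0.2² + 280²) = 280
|H(j0.2)| = 0.32 / (3.466 × 280) = 0.00032976
20 log₁₀(0.00032976) = -69.636 dB

-69.64 dB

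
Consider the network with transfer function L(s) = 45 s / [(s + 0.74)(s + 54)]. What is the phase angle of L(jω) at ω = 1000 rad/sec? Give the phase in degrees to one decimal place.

∠(j1000) = 90.00°
∠(j1000 + 0.74) = arctan(1000/0.74) = 89.96°
∠(j1000 + 54) = arctan(1000/54) = 86.91°
∠L(j1000) = 90.00° − (89.96° + 86.91°) = -86.87°

-86.9°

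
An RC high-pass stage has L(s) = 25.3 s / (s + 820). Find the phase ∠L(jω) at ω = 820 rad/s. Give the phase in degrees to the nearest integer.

∠(j820) = 90.00°
∠(j820 + 820) = arctan(820/820) = 45.00°
∠L(j820) = 90.00° − 45.00° = 45.00°

45 deg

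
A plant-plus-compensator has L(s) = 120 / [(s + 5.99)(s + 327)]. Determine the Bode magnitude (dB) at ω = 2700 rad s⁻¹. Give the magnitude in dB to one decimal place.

-95.7 dB

|j2700 + 5.99| = √(2700² + 5.99²) = 2700
|j2700 + 327| = √(2700² + 327²) = 2720
|L(j2700)| = 120 / (2700 × 2720) = 1.6341e-05
20 log₁₀(1.6341e-05) = -95.73 dB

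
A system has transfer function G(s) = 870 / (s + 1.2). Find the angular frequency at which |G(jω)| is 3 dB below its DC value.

For a single-pole low-pass, the −3 dB point is at the pole: ω = 1.2 rad/sec.

1.2 rad/sec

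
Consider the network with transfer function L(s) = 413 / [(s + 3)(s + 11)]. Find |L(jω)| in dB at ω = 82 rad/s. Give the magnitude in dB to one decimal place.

-24.3 dB

|j82 + 3| = √(82² + 3²) = 82.05
|j82 + 11| = √(82² + 11²) = 82.73
|L(j82)| = 413 / (82.05 × 82.73) = 0.060836
20 log₁₀(0.060836) = -24.32 dB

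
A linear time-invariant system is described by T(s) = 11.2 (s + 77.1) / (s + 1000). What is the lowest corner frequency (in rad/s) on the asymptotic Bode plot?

77.1 rad/s

Break frequencies occur at each pole and zero magnitude: 77.1 rad/s, 1000 rad/s.
The lowest is 77.1 rad/s.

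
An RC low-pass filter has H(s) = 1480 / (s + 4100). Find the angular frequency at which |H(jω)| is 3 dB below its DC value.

4100 rad/sec

For a single-pole low-pass, the −3 dB point is at the pole: ω = 4100 rad/sec.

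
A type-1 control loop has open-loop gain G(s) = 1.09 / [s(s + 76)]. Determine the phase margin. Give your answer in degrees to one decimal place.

90.0°

Gain crossover: |G(jω)| = 1 at ω ≈ 0.0143 rad/sec.
∠G(j0.0143) = −90° − arctan(0.0143/76) ≈ -90.01°
PM = 180° + (-90.01°) = 89.99°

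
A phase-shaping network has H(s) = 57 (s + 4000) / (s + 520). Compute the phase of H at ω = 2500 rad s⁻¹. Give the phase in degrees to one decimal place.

-46.2 deg

∠(j2500 + 4000) = arctan(2500/4000) = 32.01°
∠(j2500 + 520) = arctan(2500/520) = 78.25°
∠H(j2500) = 32.01° − 78.25° = -46.24°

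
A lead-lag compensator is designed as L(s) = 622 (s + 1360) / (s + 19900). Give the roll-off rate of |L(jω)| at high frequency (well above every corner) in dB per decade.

With 1 zero and 1 pole, the high-frequency asymptotic slope is 20 × (1 − 1) = 0 dB/decade.

0 dB/decade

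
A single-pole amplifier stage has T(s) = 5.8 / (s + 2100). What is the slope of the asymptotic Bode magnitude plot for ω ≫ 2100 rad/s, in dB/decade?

-20 dB/decade

With 0 zeros and 1 pole, the high-frequency asymptotic slope is 20 × (0 − 1) = -20 dB/decade.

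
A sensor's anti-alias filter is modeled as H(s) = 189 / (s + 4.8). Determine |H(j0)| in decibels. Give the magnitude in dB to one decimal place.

31.9 dB

H(0) = 189 / 4.8 = 39.375
20 log₁₀(39.375) = 31.90 dB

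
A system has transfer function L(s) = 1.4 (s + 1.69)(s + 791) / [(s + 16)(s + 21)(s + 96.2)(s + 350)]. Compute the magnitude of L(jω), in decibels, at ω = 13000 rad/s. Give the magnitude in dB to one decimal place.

|j13000 + 1.69| = √(13000² + 1.69²) = 1.3e+04
|j13000 + 791| = √(13000² + 791²) = 1.302e+04
|j13000 + 16| = √(13000² + 16²) = 1.3e+04
|j13000 + 21| = √(13000² + 21²) = 1.3e+04
|j13000 + 96.2| = √(13000² + 96.2²) = 1.3e+04
|j13000 + 350| = √(13000² + 350²) = 1.3e+04
|L(j13000)| = 1.4 × 1.3e+04 × 1.302e+04 / (1.3e+04 × 1.3e+04 × 1.3e+04 × 1.3e+04) = 8.2961e-09
20 log₁₀(8.2961e-09) = -161.62 dB

-161.6 dB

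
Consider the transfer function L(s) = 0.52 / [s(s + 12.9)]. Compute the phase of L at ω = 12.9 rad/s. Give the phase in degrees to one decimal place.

∠(j12.9 + 12.9) = arctan(12.9/12.9) = 45.00°
∠(j12.9) = 90.00°
∠L(j12.9) = − (45.00° + 90.00°) = -135.00°

-135.0°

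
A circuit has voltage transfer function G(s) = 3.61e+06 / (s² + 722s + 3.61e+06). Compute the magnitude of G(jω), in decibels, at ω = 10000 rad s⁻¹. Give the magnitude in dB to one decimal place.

-28.6 dB

|(j10000)² + 722(j10000) + 3.61e+06| = |-9.639e+07 + j7.22e+06| = 9.666e+07
|G(j10000)| = 3.61e+06 / 9.666e+07 = 0.037347
20 log₁₀(0.037347) = -28.55 dB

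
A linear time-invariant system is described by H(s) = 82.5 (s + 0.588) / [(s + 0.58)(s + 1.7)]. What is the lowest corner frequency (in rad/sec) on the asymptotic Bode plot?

0.58 rad/sec

Break frequencies occur at each pole and zero magnitude: 0.58 rad/sec, 0.588 rad/sec, 1.7 rad/sec.
The lowest is 0.58 rad/sec.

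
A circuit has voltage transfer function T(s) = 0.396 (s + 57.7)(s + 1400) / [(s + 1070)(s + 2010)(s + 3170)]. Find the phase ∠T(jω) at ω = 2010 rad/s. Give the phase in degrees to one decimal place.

∠(j2010 + 57.7) = arctan(2010/57.7) = 88.36°
∠(j2010 + 1400) = arctan(2010/1400) = 55.14°
∠(j2010 + 1070) = arctan(2010/1070) = 61.97°
∠(j2010 + 2010) = arctan(2010/2010) = 45.00°
∠(j2010 + 3170) = arctan(2010/3170) = 32.38°
∠T(j2010) = 88.36° + 55.14° − (61.97° + 45.00° + 32.38°) = 4.15°

4.1°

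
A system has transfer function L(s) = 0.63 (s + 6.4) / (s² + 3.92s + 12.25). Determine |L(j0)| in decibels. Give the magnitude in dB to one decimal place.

L(0) = 0.63 × 6.4 / 12.25 = 0.32914
20 log₁₀(0.32914) = -9.65 dB

-9.7 dB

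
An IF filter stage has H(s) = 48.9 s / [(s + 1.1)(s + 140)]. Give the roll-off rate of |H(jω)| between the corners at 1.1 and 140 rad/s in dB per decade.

In this band the factors already past their corner are: 1 differentiator zero, pole at 1.1; net slope = 0 dB/decade.

0 dB/decade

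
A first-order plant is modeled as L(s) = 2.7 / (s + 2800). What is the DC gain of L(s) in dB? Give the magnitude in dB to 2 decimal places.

-60.32 dB

L(0) = 2.7 / 2800 = 0.00096429
20 log₁₀(0.00096429) = -60.316 dB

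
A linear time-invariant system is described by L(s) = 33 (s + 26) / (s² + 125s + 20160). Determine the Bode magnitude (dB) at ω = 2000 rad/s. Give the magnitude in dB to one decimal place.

|j2000 + 26| = √(2000² + 26²) = 2000
|(j2000)² + 125(j2000) + 20160| = |-3.9798e+06 + j2.5e+05| = 3.988e+06
|L(j2000)| = 33 × 2000 / 3.988e+06 = 0.016552
20 log₁₀(0.016552) = -35.62 dB

-35.6 dB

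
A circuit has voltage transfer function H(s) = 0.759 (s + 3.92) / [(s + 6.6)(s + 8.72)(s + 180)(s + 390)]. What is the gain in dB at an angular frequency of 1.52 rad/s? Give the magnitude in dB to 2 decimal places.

|j1.52 + 3.92| = √(1.52² + 3.92²) = 4.204
|j1.52 + 6.6| = √(1.52² + 6.6²) = 6.773
|j1.52 + 8.72| = √(1.52² + 8.72²) = 8.851
|j1.52 + 180| = √(1.52² + 180²) = 180
|j1.52 + 390| = √(1.52² + 390²) = 390
|H(j1.52)| = 0.759 × 4.204 / (6.773 × 8.851 × 180 × 390) = 7.5824e-07
20 log₁₀(7.5824e-07) = -122.404 dB

-122.40 dB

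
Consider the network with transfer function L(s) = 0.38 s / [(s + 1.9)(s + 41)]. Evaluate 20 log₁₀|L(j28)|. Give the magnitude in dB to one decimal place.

-42.3 dB

|j28| = 28
|j28 + 1.9| = √(28² + 1.9²) = 28.06
|j28 + 41| = √(28² + 41²) = 49.65
|L(j28)| = 0.38 × 28 / (28.06 × 49.65) = 0.0076362
20 log₁₀(0.0076362) = -42.34 dB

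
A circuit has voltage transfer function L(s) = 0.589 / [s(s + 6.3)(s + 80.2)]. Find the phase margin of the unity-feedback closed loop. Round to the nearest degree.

Gain crossover: |L(jω)| = 1 at ω ≈ 0.00117 rad/s.
∠L(j0.00117) = −90° − arctan(0.00117/6.3) − arctan(0.00117/80.2) ≈ -90.01°
PM = 180° + (-90.01°) = 89.99°

90°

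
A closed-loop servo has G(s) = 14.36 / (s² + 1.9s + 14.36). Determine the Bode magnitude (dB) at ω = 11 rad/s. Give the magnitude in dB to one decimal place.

-17.6 dB

|(j11)² + 1.9(j11) + 14.36| = |-106.64 + j20.9| = 108.7
|G(j11)| = 14.36 / 108.7 = 0.13214
20 log₁₀(0.13214) = -17.58 dB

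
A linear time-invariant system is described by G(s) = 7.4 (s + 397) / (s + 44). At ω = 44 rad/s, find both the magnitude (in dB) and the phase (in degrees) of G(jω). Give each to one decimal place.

|G| = 33.5 dB, ∠G = -38.7 deg

|j44 + 397| = √(44² + 397²) = 399.4
|j44 + 44| = √(44² + 44²) = 62.23
|G(j44)| = 7.4 × 399.4 / 62.23 = 47.501
20 log₁₀(47.501) = 33.53 dB
∠(j44 + 397) = arctan(44/397) = 6.32°
∠(j44 + 44) = arctan(44/44) = 45.00°
∠G(j44) = 6.32° − 45.00° = -38.68°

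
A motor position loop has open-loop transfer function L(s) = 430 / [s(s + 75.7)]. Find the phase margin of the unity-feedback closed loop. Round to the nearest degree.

Gain crossover: |L(jω)| = 1 at ω ≈ 5.66 rad/s.
∠L(j5.66) = −90° − arctan(5.66/75.7) ≈ -94.28°
PM = 180° + (-94.28°) = 85.72°

86 deg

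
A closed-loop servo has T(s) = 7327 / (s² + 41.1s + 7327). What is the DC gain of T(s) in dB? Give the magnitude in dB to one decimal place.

T(0) = 7327 / 7327 = 1
20 log₁₀(1) = 0.00 dB

0.0 dB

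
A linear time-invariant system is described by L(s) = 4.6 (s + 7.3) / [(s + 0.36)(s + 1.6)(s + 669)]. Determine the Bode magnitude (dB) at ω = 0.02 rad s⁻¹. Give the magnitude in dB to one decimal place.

|j0.02 + 7.3| = √(0.02² + 7.3²) = 7.3
|j0.02 + 0.36| = √(0.02² + 0.36²) = 0.3606
|j0.02 + 1.6| = √(0.02² + 1.6²) = 1.6
|j0.02 + 669| = √(0.02² + 669²) = 669
|L(j0.02)| = 4.6 × 7.3 / (0.3606 × 1.6 × 669) = 0.087002
20 log₁₀(0.087002) = -21.21 dB

-21.2 dB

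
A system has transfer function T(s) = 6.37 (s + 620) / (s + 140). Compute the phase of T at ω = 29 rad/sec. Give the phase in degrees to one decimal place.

∠(j29 + 620) = arctan(29/620) = 2.68°
∠(j29 + 140) = arctan(29/140) = 11.70°
∠T(j29) = 2.68° − 11.70° = -9.02°

-9.0°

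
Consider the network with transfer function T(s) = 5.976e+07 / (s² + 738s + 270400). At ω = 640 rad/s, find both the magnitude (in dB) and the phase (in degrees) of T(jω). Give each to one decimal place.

|T| = 41.7 dB, ∠T = -106.4°

|(j640)² + 738(j640) + 270400| = |-1.392e+05 + j4.7232e+05| = 4.924e+05
|T(j640)| = 5.976e+07 / 4.924e+05 = 121.36
20 log₁₀(121.36) = 41.68 dB
∠[(j640)² + 738(j640) + 270400] = ∠[-1.392e+05 + j4.7232e+05] = 106.42°
∠T(j640) = −106.42° = -106.42°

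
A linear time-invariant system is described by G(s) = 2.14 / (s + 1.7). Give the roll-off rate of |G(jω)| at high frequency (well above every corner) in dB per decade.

With 0 zeros and 1 pole, the high-frequency asymptotic slope is 20 × (0 − 1) = -20 dB/decade.

-20 dB/decade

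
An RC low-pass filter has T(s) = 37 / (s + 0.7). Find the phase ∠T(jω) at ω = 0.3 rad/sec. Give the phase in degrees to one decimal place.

-23.2°

∠(j0.3 + 0.7) = arctan(0.3/0.7) = 23.20°
∠T(j0.3) = −23.20° = -23.20°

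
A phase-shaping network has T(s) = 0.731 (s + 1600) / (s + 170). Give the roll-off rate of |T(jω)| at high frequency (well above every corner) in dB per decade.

With 1 zero and 1 pole, the high-frequency asymptotic slope is 20 × (1 − 1) = 0 dB/decade.

0 dB/decade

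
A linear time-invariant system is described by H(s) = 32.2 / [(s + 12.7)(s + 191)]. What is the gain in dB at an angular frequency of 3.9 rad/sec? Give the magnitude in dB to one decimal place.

|j3.9 + 12.7| = √(3.9² + 12.7²) = 13.29
|j3.9 + 191| = √(3.9² + 191²) = 191
|H(j3.9)| = 32.2 / (13.29 × 191) = 0.012687
20 log₁₀(0.012687) = -37.93 dB

-37.9 dB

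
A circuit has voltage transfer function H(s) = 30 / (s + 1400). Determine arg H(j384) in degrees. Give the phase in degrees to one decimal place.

-15.3°

∠(j384 + 1400) = arctan(384/1400) = 15.34°
∠H(j384) = −15.34° = -15.34°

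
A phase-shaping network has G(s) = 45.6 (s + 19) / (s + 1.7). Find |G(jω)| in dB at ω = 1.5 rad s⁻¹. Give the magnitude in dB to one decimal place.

|j1.5 + 19| = √(1.5² + 19²) = 19.06
|j1.5 + 1.7| = √(1.5² + 1.7²) = 2.267
|G(j1.5)| = 45.6 × 19.06 / 2.267 = 383.34
20 log₁₀(383.34) = 51.67 dB

51.7 dB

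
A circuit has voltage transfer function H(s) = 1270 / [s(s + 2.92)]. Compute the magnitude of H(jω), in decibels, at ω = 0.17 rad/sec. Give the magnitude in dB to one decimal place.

|j0.17 + 2.92| = √(0.17² + 2.92²) = 2.925
|j0.17| = 0.17
|H(j0.17)| = 1270 / (2.925 × 0.17) = 2554.1
20 log₁₀(2554.1) = 68.14 dB

68.1 dB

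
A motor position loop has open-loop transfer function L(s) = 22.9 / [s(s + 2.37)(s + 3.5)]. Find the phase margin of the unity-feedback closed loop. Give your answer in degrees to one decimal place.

22.9°

Gain crossover: |L(jω)| = 1 at ω ≈ 1.9 rad s⁻¹.
∠L(j1.9) = −90° − arctan(1.9/2.37) − arctan(1.9/3.5) ≈ -157.10°
PM = 180° + (-157.10°) = 22.90°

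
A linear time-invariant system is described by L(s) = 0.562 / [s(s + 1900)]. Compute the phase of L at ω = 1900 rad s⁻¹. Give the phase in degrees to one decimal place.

∠(j1900 + 1900) = arctan(1900/1900) = 45.00°
∠(j1900) = 90.00°
∠L(j1900) = − (45.00° + 90.00°) = -135.00°

-135.0°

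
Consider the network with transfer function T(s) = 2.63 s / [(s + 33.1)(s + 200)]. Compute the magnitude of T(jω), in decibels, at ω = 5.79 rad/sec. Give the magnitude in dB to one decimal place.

-52.9 dB

|j5.79| = 5.79
|j5.79 + 33.1| = √(5.79² + 33.1²) = 33.6
|j5.79 + 200| = √(5.79² + 200²) = 200.1
|T(j5.79)| = 2.63 × 5.79 / (33.6 × 200.1) = 0.0022649
20 log₁₀(0.0022649) = -52.90 dB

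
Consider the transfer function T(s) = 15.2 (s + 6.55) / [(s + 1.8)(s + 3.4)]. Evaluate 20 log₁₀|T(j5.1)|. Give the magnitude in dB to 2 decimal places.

11.61 dB

|j5.1 + 6.55| = √(5.1² + 6.55²) = 8.301
|j5.1 + 1.8| = √(5.1² + 1.8²) = 5.408
|j5.1 + 3.4| = √(5.1² + 3.4²) = 6.129
|T(j5.1)| = 15.2 × 8.301 / (5.408 × 6.129) = 3.8064
20 log₁₀(3.8064) = 11.610 dB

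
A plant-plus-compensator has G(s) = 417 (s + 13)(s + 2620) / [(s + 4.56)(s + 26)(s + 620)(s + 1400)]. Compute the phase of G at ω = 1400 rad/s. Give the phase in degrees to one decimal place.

∠(j1400 + 13) = arctan(1400/13) = 89.47°
∠(j1400 + 2620) = arctan(1400/2620) = 28.12°
∠(j1400 + 4.56) = arctan(1400/4.56) = 89.81°
∠(j1400 + 26) = arctan(1400/26) = 88.94°
∠(j1400 + 620) = arctan(1400/620) = 66.11°
∠(j1400 + 1400) = arctan(1400/1400) = 45.00°
∠G(j1400) = 89.47° + 28.12° − (89.81° + 88.94° + 66.11° + 45.00°) = -172.28°

-172.3°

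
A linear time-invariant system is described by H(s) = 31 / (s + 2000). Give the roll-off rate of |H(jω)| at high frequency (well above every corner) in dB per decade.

With 0 zeros and 1 pole, the high-frequency asymptotic slope is 20 × (0 − 1) = -20 dB/decade.

-20 dB/decade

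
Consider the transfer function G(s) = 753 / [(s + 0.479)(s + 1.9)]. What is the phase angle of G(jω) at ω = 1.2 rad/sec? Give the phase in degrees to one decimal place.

∠(j1.2 + 0.479) = arctan(1.2/0.479) = 68.24°
∠(j1.2 + 1.9) = arctan(1.2/1.9) = 32.28°
∠G(j1.2) = − (68.24° + 32.28°) = -100.52°

-100.5°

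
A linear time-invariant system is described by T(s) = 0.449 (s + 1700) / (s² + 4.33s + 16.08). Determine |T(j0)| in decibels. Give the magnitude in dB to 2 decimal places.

33.53 dB

T(0) = 0.449 × 1700 / 16.08 = 47.469
20 log₁₀(47.469) = 33.528 dB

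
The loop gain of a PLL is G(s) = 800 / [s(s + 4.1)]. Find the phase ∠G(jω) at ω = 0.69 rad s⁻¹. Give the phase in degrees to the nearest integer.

-100°

∠(j0.69 + 4.1) = arctan(0.69/4.1) = 9.55°
∠(j0.69) = 90.00°
∠G(j0.69) = − (9.55° + 90.00°) = -99.55°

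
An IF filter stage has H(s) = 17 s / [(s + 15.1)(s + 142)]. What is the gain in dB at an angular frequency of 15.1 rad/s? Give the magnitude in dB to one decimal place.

|j15.1| = 15.1
|j15.1 + 15.1| = √(15.1² + 15.1²) = 21.35
|j15.1 + 142| = √(15.1² + 142²) = 142.8
|H(j15.1)| = 17 × 15.1 / (21.35 × 142.8) = 0.084179
20 log₁₀(0.084179) = -21.50 dB

-21.5 dB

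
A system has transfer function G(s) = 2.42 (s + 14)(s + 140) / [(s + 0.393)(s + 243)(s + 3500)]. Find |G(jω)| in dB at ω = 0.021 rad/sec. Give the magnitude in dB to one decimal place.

|j0.021 + 14| = √(0.021² + 14²) = 14
|j0.021 + 140| = √(0.021² + 140²) = 140
|j0.021 + 0.393| = √(0.021² + 0.393²) = 0.3936
|j0.021 + 243| = √(0.021² + 243²) = 243
|j0.021 + 3500| = √(0.021² + 3500²) = 3500
|G(j0.021)| = 2.42 × 14 × 140 / (0.3936 × 243 × 3500) = 0.014171
20 log₁₀(0.014171) = -36.97 dB

-37.0 dB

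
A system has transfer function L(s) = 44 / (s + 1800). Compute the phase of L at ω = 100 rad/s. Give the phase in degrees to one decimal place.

∠(j100 + 1800) = arctan(100/1800) = 3.18°
∠L(j100) = −3.18° = -3.18°

-3.2°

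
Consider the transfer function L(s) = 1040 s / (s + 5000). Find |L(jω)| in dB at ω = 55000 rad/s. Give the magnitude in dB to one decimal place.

|j55000| = 5.5e+04
|j55000 + 5000| = √(55000² + 5000²) = 5.523e+04
|L(j55000)| = 1040 × 5.5e+04 / 5.523e+04 = 1035.7
20 log₁₀(1035.7) = 60.30 dB

60.3 dB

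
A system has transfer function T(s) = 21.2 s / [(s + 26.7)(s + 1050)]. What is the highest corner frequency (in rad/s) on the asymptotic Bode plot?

Break frequencies occur at each pole and zero magnitude: 26.7 rad/s, 1050 rad/s.
The highest is 1050 rad/s.

1050 rad/s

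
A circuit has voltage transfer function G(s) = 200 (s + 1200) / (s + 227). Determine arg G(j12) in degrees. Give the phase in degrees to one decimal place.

-2.5°

∠(j12 + 1200) = arctan(12/1200) = 0.57°
∠(j12 + 227) = arctan(12/227) = 3.03°
∠G(j12) = 0.57° − 3.03° = -2.45°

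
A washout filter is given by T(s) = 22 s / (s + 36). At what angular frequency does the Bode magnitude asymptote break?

The single real pole at s = −36 gives a corner at ω = 36 rad s⁻¹.

36 rad s⁻¹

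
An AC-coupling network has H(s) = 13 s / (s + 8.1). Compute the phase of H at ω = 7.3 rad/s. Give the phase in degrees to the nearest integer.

∠(j7.3) = 90.00°
∠(j7.3 + 8.1) = arctan(7.3/8.1) = 42.03°
∠H(j7.3) = 90.00° − 42.03° = 47.97°

48°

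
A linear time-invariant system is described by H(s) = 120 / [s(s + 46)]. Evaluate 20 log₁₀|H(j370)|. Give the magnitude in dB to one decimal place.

|j370 + 46| = √(370² + 46²) = 372.8
|j370| = 370
|H(j370)| = 120 / (372.8 × 370) = 0.00086986
20 log₁₀(0.00086986) = -61.21 dB

-61.2 dB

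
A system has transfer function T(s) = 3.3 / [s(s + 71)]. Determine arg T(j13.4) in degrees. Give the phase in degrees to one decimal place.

-100.7°

∠(j13.4 + 71) = arctan(13.4/71) = 10.69°
∠(j13.4) = 90.00°
∠T(j13.4) = − (10.69° + 90.00°) = -100.69°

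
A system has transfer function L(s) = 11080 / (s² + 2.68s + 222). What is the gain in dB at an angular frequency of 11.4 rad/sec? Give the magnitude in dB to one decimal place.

|(j11.4)² + 2.68(j11.4) + 222| = |92.04 + j30.552| = 96.98
|L(j11.4)| = 11080 / 96.98 = 114.25
20 log₁₀(114.25) = 41.16 dB

41.2 dB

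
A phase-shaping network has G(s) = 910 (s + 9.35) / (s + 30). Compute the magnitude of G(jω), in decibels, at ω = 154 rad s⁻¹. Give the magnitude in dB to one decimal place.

59.0 dB

|j154 + 9.35| = √(154² + 9.35²) = 154.3
|j154 + 30| = √(154² + 30²) = 156.9
|G(j154)| = 910 × 154.3 / 156.9 = 894.85
20 log₁₀(894.85) = 59.04 dB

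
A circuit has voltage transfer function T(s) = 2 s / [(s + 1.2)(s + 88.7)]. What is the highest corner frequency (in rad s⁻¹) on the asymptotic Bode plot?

88.7 rad s⁻¹

Break frequencies occur at each pole and zero magnitude: 1.2 rad s⁻¹, 88.7 rad s⁻¹.
The highest is 88.7 rad s⁻¹.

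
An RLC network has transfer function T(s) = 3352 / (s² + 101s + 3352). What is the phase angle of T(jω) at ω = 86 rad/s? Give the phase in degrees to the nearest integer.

-115°

∠[(j86)² + 101(j86) + 3352] = ∠[-4044 + j8686] = 114.97°
∠T(j86) = −114.97° = -114.97°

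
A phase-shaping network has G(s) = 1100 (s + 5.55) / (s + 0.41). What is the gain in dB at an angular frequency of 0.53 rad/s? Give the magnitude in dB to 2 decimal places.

|j0.53 + 5.55| = √(0.53² + 5.55²) = 5.575
|j0.53 + 0.41| = √(0.53² + 0.41²) = 0.6701
|G(j0.53)| = 1100 × 5.575 / 0.6701 = 9152.4
20 log₁₀(9152.4) = 79.231 dB

79.23 dB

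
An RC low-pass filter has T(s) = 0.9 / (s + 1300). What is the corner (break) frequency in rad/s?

1300 rad/s

The single real pole at s = −1300 gives a corner at ω = 1300 rad/s.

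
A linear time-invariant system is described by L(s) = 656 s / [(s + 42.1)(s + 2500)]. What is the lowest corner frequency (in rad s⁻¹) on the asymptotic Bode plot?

Break frequencies occur at each pole and zero magnitude: 42.1 rad s⁻¹, 2500 rad s⁻¹.
The lowest is 42.1 rad s⁻¹.

42.1 rad s⁻¹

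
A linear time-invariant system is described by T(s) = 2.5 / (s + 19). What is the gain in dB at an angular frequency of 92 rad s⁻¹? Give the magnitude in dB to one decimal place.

|j92 + 19| = √(92² + 19²) = 93.94
|T(j92)| = 2.5 / 93.94 = 0.026612
20 log₁₀(0.026612) = -31.50 dB

-31.5 dB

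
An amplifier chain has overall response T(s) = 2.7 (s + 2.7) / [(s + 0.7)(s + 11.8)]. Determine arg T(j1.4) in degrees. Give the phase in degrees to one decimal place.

∠(j1.4 + 2.7) = arctan(1.4/2.7) = 27.41°
∠(j1.4 + 0.7) = arctan(1.4/0.7) = 63.43°
∠(j1.4 + 11.8) = arctan(1.4/11.8) = 6.77°
∠T(j1.4) = 27.41° − (63.43° + 6.77°) = -42.79°

-42.8°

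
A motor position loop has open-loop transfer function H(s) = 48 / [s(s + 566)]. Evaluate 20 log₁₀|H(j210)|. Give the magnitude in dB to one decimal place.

-68.4 dB

|j210 + 566| = √(210² + 566²) = 603.7
|j210| = 210
|H(j210)| = 48 / (603.7 × 210) = 0.00037862
20 log₁₀(0.00037862) = -68.44 dB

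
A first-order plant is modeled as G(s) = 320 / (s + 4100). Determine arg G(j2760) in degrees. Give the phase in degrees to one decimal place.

-33.9°

∠(j2760 + 4100) = arctan(2760/4100) = 33.95°
∠G(j2760) = −33.95° = -33.95°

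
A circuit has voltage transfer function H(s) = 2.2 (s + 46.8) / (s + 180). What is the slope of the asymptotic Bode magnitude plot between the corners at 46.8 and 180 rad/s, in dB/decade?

20 dB/decade

In this band the factors already past their corner are: zero at 46.8; net slope = 20 dB/decade.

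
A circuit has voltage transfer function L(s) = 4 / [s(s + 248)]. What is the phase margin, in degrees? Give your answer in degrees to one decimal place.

90.0°

Gain crossover: |L(jω)| = 1 at ω ≈ 0.0161 rad/s.
∠L(j0.0161) = −90° − arctan(0.0161/248) ≈ -90.00°
PM = 180° + (-90.00°) = 90.00°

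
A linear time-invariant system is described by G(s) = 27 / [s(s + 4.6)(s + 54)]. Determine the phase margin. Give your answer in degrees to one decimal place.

Gain crossover: |G(jω)| = 1 at ω ≈ 0.109 rad/s.
∠G(j0.109) = −90° − arctan(0.109/4.6) − arctan(0.109/54) ≈ -91.47°
PM = 180° + (-91.47°) = 88.53°

88.5 deg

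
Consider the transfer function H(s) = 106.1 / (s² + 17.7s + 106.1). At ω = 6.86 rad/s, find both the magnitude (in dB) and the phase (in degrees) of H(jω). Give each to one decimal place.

|(j6.86)² + 17.7(j6.86) + 106.1| = |59.04 + j121.42| = 135
|H(j6.86)| = 106.1 / 135 = 0.78584
20 log₁₀(0.78584) = -2.09 dB
∠[(j6.86)² + 17.7(j6.86) + 106.1] = ∠[59.04 + j121.42] = 64.07°
∠H(j6.86) = −64.07° = -64.07°

|H| = -2.1 dB, ∠H = -64.1 deg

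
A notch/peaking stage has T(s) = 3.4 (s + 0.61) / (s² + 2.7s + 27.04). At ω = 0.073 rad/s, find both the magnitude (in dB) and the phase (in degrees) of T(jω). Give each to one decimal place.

|T| = -22.2 dB, ∠T = 6.4°

|j0.073 + 0.61| = √(0.073² + 0.61²) = 0.6144
|(j0.073)² + 2.7(j0.073) + 27.04| = |27.035 + j0.1971| = 27.04
|T(j0.073)| = 3.4 × 0.6144 / 27.04 = 0.077262
20 log₁₀(0.077262) = -22.24 dB
∠(j0.073 + 0.61) = arctan(0.073/0.61) = 6.82°
∠[(j0.073)² + 2.7(j0.073) + 27.04] = ∠[27.035 + j0.1971] = 0.42°
∠T(j0.073) = 6.82° − 0.42° = 6.41°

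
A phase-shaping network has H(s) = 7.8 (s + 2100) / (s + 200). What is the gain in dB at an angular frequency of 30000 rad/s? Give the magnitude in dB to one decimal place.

17.9 dB

|j30000 + 2100| = √(30000² + 2100²) = 3.007e+04
|j30000 + 200| = √(30000² + 200²) = 3e+04
|H(j30000)| = 7.8 × 3.007e+04 / 3e+04 = 7.8189
20 log₁₀(7.8189) = 17.86 dB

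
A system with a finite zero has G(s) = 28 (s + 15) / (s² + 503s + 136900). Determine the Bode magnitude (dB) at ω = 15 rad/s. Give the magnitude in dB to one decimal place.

|j15 + 15| = √(15² + 15²) = 21.21
|(j15)² + 503(j15) + 136900| = |1.3668e+05 + j7545| = 1.369e+05
|G(j15)| = 28 × 21.21 / 1.369e+05 = 0.0043392
20 log₁₀(0.0043392) = -47.25 dB

-47.3 dB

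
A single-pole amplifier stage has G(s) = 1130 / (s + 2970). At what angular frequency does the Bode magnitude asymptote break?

2970 rad s⁻¹

The single real pole at s = −2970 gives a corner at ω = 2970 rad s⁻¹.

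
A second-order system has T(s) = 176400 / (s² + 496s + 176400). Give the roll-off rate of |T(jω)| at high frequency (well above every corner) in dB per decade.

-40 dB/decade

With 0 zeros and 2 poles, the high-frequency asymptotic slope is 20 × (0 − 2) = -40 dB/decade.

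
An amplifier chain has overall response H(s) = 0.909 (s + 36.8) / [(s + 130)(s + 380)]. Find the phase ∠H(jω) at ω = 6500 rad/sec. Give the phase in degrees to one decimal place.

∠(j6500 + 36.8) = arctan(6500/36.8) = 89.68°
∠(j6500 + 130) = arctan(6500/130) = 88.85°
∠(j6500 + 380) = arctan(6500/380) = 86.65°
∠H(j6500) = 89.68° − (88.85° + 86.65°) = -85.83°

-85.8°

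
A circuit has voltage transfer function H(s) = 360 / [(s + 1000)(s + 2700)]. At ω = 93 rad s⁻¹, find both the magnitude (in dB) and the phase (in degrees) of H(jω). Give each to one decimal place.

|j93 + 1000| = √(93² + 1000²) = 1004
|j93 + 2700| = √(93² + 2700²) = 2702
|H(j93)| = 360 / (1004 × 2702) = 0.00013268
20 log₁₀(0.00013268) = -77.54 dB
∠(j93 + 1000) = arctan(93/1000) = 5.31°
∠(j93 + 2700) = arctan(93/2700) = 1.97°
∠H(j93) = − (5.31° + 1.97°) = -7.29°

|H| = -77.5 dB, ∠H = -7.3 deg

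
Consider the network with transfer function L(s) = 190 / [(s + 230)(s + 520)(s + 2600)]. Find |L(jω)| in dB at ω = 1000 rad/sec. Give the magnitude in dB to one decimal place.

|j1000 + 230| = √(1000² + 230²) = 1026
|j1000 + 520| = √(1000² + 520²) = 1127
|j1000 + 2600| = √(1000² + 2600²) = 2786
|L(j1000)| = 190 / (1026 × 1127 × 2786) = 5.8974e-08
20 log₁₀(5.8974e-08) = -144.59 dB

-144.6 dB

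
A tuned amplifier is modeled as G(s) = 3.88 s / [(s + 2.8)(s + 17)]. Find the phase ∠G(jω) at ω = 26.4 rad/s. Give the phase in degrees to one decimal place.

∠(j26.4) = 90.00°
∠(j26.4 + 2.8) = arctan(26.4/2.8) = 83.95°
∠(j26.4 + 17) = arctan(26.4/17) = 57.22°
∠G(j26.4) = 90.00° − (83.95° + 57.22°) = -51.17°

-51.2°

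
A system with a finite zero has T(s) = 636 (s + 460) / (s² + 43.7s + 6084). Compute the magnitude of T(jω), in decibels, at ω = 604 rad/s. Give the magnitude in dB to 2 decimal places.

|j604 + 460| = √(604² + 460²) = 759.2
|(j604)² + 43.7(j604) + 6084| = |-3.5873e+05 + j26395| = 3.597e+05
|T(j604)| = 636 × 759.2 / 3.597e+05 = 1.3424
20 log₁₀(1.3424) = 2.558 dB

2.56 dB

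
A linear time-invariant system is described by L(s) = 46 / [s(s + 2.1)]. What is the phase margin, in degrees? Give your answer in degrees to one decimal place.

Gain crossover: |L(jω)| = 1 at ω ≈ 6.62 rad/sec.
∠L(j6.62) = −90° − arctan(6.62/2.1) ≈ -162.40°
PM = 180° + (-162.40°) = 17.60°

17.6°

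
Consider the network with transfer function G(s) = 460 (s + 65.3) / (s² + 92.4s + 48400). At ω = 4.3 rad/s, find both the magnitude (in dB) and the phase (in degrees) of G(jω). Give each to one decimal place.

|G| = -4.1 dB, ∠G = 3.3°

|j4.3 + 65.3| = √(4.3² + 65.3²) = 65.44
|(j4.3)² + 92.4(j4.3) + 48400| = |48382 + j397.32| = 4.838e+04
|G(j4.3)| = 460 × 65.44 / 4.838e+04 = 0.62218
20 log₁₀(0.62218) = -4.12 dB
∠(j4.3 + 65.3) = arctan(4.3/65.3) = 3.77°
∠[(j4.3)² + 92.4(j4.3) + 48400] = ∠[48382 + j397.32] = 0.47°
∠G(j4.3) = 3.77° − 0.47° = 3.30°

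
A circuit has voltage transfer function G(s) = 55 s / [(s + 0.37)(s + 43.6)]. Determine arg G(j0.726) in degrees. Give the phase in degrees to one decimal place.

∠(j0.726) = 90.00°
∠(j0.726 + 0.37) = arctan(0.726/0.37) = 62.99°
∠(j0.726 + 43.6) = arctan(0.726/43.6) = 0.95°
∠G(j0.726) = 90.00° − (62.99° + 0.95°) = 26.05°

26.1°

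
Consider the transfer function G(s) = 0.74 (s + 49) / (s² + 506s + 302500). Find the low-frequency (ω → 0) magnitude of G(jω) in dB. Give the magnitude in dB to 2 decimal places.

-78.43 dB

G(0) = 0.74 × 49 / 302500 = 0.00011987
20 log₁₀(0.00011987) = -78.426 dB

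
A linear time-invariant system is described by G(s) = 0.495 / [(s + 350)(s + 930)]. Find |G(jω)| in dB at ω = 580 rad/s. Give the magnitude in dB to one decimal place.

-123.5 dB

|j580 + 350| = √(580² + 350²) = 677.4
|j580 + 930| = √(580² + 930²) = 1096
|G(j580)| = 0.495 / (677.4 × 1096) = 6.6668e-07
20 log₁₀(6.6668e-07) = -123.52 dB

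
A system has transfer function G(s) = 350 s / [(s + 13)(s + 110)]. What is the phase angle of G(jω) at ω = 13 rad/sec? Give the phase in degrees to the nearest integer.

∠(j13) = 90.00°
∠(j13 + 13) = arctan(13/13) = 45.00°
∠(j13 + 110) = arctan(13/110) = 6.74°
∠G(j13) = 90.00° − (45.00° + 6.74°) = 38.26°

38 deg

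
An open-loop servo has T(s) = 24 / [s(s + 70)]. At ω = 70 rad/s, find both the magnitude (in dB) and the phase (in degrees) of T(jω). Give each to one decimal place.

|T| = -49.2 dB, ∠T = -135.0 deg

|j70 + 70| = √(70² + 70²) = 98.99
|j70| = 70
|T(j70)| = 24 / (98.99 × 70) = 0.0034634
20 log₁₀(0.0034634) = -49.21 dB
∠(j70 + 70) = arctan(70/70) = 45.00°
∠(j70) = 90.00°
∠T(j70) = − (45.00° + 90.00°) = -135.00°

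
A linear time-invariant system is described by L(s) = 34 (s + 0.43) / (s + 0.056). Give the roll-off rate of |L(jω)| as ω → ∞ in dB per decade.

0 dB/decade

With 1 zero and 1 pole, the high-frequency asymptotic slope is 20 × (1 − 1) = 0 dB/decade.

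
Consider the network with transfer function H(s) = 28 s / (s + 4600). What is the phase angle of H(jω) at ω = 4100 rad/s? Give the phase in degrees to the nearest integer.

∠(j4100) = 90.00°
∠(j4100 + 4600) = arctan(4100/4600) = 41.71°
∠H(j4100) = 90.00° − 41.71° = 48.29°

48 deg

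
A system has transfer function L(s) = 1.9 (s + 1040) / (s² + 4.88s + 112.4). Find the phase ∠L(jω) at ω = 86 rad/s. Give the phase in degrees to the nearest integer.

-172°

∠(j86 + 1040) = arctan(86/1040) = 4.73°
∠[(j86)² + 4.88(j86) + 112.4] = ∠[-7283.6 + j419.68] = 176.70°
∠L(j86) = 4.73° − 176.70° = -171.98°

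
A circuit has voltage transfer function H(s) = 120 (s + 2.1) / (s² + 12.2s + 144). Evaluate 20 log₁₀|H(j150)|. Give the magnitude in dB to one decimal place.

|j150 + 2.1| = √(150² + 2.1²) = 150
|(j150)² + 12.2(j150) + 144| = |-22356 + j1830| = 2.243e+04
|H(j150)| = 120 × 150 / 2.243e+04 = 0.80255
20 log₁₀(0.80255) = -1.91 dB

-1.9 dB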